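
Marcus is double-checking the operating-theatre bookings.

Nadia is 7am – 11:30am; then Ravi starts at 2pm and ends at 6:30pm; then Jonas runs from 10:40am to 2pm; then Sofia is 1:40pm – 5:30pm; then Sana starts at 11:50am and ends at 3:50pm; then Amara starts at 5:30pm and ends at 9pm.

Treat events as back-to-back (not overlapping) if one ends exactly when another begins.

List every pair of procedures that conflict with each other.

Amara & Ravi, Jonas & Nadia, Jonas & Sana, Jonas & Sofia, Ravi & Sana, Ravi & Sofia, Sana & Sofia

Sorted by start: Nadia, Jonas, Sana, Sofia, Ravi, Amara.
Jonas starts before Nadia ends → Nadia and Jonas overlap.
Sana starts after Nadia ends; Nadia is clear from here.
Sana starts before Jonas ends → Jonas and Sana overlap.
Sofia starts before Jonas ends → Jonas and Sofia overlap.
Ravi starts exactly when Jonas ends (back-to-back, no overlap); Jonas is clear from here.
Sofia starts before Sana ends → Sana and Sofia overlap.
Ravi starts before Sana ends → Sana and Ravi overlap.
Amara starts after Sana ends.
Ravi starts before Sofia ends → Sofia and Ravi overlap.
Amara starts exactly when Sofia ends (back-to-back, no overlap).
Amara starts before Ravi ends → Ravi and Amara overlap.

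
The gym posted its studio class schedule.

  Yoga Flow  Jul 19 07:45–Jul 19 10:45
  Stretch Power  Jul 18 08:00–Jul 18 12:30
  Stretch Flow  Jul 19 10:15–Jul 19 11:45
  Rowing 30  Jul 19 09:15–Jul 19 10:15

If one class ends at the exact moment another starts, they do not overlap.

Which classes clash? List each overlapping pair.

Rowing 30 & Yoga Flow, Stretch Flow & Yoga Flow

Sorted by start: Stretch Power, Yoga Flow, Rowing 30, Stretch Flow.
Yoga Flow starts after Stretch Power ends — done with Stretch Power.
Rowing 30 starts before Yoga Flow ends → Yoga Flow and Rowing 30 overlap.
Stretch Flow starts before Yoga Flow ends → Yoga Flow and Stretch Flow overlap.
Stretch Flow starts exactly when Rowing 30 ends (back-to-back, no overlap).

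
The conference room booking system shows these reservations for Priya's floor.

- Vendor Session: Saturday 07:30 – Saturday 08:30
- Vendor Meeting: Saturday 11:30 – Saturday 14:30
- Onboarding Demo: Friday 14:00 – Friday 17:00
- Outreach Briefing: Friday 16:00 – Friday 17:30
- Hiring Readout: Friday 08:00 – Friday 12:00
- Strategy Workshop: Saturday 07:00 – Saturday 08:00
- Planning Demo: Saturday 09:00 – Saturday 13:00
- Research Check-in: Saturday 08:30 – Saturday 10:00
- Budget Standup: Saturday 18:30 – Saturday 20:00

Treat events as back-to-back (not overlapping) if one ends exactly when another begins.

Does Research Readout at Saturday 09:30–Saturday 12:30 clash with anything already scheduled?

Yes — it overlaps Planning Demo, Research Check-in, Vendor Meeting

Hiring Readout: ends Friday 12:00 at or before Research Readout starts Saturday 09:30 → clear.
Onboarding Demo: ends Friday 17:00 at or before Research Readout starts Saturday 09:30 → clear.
Outreach Briefing: ends Friday 17:30 at or before Research Readout starts Saturday 09:30 → clear.
Strategy Workshop: ends Saturday 08:00 at or before Research Readout starts Saturday 09:30 → clear.
Vendor Session: ends Saturday 08:30 at or before Research Readout starts Saturday 09:30 → clear.
Research Check-in: starts Saturday 08:30 before Research Readout ends Saturday 12:30, and ends Saturday 10:00 after Research Readout starts Saturday 09:30 → overlap.
Planning Demo: starts Saturday 09:00 before Research Readout ends Saturday 12:30, and ends Saturday 13:00 after Research Readout starts Saturday 09:30 → overlap.
Vendor Meeting: starts Saturday 11:30 before Research Readout ends Saturday 12:30, and ends Saturday 14:30 after Research Readout starts Saturday 09:30 → overlap.
Budget Standup: starts Saturday 18:30 at or after Research Readout ends Saturday 12:30 → clear.
Research Readout overlaps Research Check-in, Planning Demo, Vendor Meeting.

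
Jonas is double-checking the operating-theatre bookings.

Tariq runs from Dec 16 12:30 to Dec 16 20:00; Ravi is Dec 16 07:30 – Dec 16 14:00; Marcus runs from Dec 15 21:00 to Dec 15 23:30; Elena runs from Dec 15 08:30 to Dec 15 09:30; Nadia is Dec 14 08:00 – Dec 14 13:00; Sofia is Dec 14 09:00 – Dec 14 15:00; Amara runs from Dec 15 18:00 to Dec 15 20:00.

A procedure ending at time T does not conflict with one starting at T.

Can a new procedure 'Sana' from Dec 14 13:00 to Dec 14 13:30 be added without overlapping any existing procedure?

Nadia: ends Dec 14 13:00 at or before Sana starts Dec 14 13:00 → clear.
Sofia: starts Dec 14 09:00 before Sana ends Dec 14 13:30, and ends Dec 14 15:00 after Sana starts Dec 14 13:00 → overlap.
Elena: starts Dec 15 08:30 at or after Sana ends Dec 14 13:30 → clear.
Amara: starts Dec 15 18:00 at or after Sana ends Dec 14 13:30 → clear.
Marcus: starts Dec 15 21:00 at or after Sana ends Dec 14 13:30 → clear.
Ravi: starts Dec 16 07:30 at or after Sana ends Dec 14 13:30 → clear.
Tariq: starts Dec 16 12:30 at or after Sana ends Dec 14 13:30 → clear.
Sana overlaps Sofia.

No — it overlaps Sofia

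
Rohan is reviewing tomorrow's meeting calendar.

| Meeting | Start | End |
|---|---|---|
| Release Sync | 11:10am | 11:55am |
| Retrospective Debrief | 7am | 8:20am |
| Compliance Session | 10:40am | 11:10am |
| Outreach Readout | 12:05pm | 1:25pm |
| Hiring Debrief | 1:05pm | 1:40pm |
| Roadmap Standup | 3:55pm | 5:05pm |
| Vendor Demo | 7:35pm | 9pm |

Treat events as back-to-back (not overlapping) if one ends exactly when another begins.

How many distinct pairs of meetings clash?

1

Check each pair: they overlap iff neither finishes before the other starts.
Sorted by start: Retrospective Debrief, Compliance Session, Release Sync, Outreach Readout, Hiring Debrief, Roadmap Standup, Vendor Demo.
Compliance Session starts after Retrospective Debrief ends; Retrospective Debrief is clear from here.
Release Sync starts exactly when Compliance Session ends (back-to-back, no overlap); Compliance Session is clear from here.
Outreach Readout starts after Release Sync ends; Release Sync is clear from here.
Hiring Debrief starts before Outreach Readout ends → Outreach Readout and Hiring Debrief overlap.
Roadmap Standup starts after Outreach Readout ends; Outreach Readout is clear from here.
Roadmap Standup starts after Hiring Debrief ends; Hiring Debrief is clear from here.
Vendor Demo starts after Roadmap Standup ends.
Overlapping pairs: Hiring Debrief & Outreach Readout — 1 in total.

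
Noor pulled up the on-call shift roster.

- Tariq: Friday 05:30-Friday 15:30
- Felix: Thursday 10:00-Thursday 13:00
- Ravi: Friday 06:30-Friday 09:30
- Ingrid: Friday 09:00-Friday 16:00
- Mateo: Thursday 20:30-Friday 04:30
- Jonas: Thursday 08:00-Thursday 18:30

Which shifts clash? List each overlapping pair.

Felix & Jonas, Ingrid & Ravi, Ingrid & Tariq, Ravi & Tariq

Sorted by start: Jonas, Felix, Mateo, Tariq, Ravi, Ingrid.
Felix starts before Jonas ends → Jonas and Felix overlap.
Mateo starts after Jonas ends, so nothing later overlaps Jonas either.
Mateo starts after Felix ends, so nothing later overlaps Felix either.
Tariq starts after Mateo ends, so nothing later overlaps Mateo either.
Ravi starts before Tariq ends → Tariq and Ravi overlap.
Ingrid starts before Tariq ends → Tariq and Ingrid overlap.
Ingrid starts before Ravi ends → Ravi and Ingrid overlap.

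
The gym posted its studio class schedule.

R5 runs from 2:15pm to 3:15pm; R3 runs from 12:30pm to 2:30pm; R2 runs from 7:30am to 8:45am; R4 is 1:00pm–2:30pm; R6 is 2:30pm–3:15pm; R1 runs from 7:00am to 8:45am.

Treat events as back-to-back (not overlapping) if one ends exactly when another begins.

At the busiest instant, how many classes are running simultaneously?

3

Sort all start/end points and keep a running count:
7:00am start R1 → 1
7:30am start R2 → 2
8:45am end R1 → 1
8:45am end R2 → 0
12:30pm start R3 → 1
1:00pm start R4 → 2
2:15pm start R5 → 3
2:30pm end R3 → 2
2:30pm end R4 → 1
2:30pm start R6 → 2
3:15pm end R5 → 1
3:15pm end R6 → 0
Peak is 3, at 2:15pm (R3, R4, R5).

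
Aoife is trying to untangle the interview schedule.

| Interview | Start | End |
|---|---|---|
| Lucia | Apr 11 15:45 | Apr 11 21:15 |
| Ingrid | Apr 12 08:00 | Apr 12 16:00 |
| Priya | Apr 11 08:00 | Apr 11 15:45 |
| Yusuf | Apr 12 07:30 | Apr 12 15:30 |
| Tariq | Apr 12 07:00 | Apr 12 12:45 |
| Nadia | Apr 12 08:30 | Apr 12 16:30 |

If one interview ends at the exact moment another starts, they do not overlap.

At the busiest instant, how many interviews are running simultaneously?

4

Walk through starts and ends in time order (an end at T is processed before a start at T):
Apr 11 08:00 start Priya → 1
Apr 11 15:45 end Priya → 0
Apr 11 15:45 start Lucia → 1
Apr 11 21:15 end Lucia → 0
Apr 12 07:00 start Tariq → 1
Apr 12 07:30 start Yusuf → 2
Apr 12 08:00 start Ingrid → 3
Apr 12 08:30 start Nadia → 4
Apr 12 12:45 end Tariq → 3
Apr 12 15:30 end Yusuf → 2
Apr 12 16:00 end Ingrid → 1
Apr 12 16:30 end Nadia → 0
Peak is 4, at Apr 12 08:30 (Ingrid, Nadia, Tariq, Yusuf).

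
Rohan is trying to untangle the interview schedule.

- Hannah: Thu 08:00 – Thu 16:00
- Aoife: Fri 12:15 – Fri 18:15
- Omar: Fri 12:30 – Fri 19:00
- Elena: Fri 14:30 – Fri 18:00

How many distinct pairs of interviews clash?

Sorted by start: Hannah, Aoife, Omar, Elena.
Aoife starts after Hannah ends — done with Hannah.
Omar starts before Aoife ends → Aoife and Omar overlap.
Elena starts before Aoife ends → Aoife and Elena overlap.
Elena starts before Omar ends → Omar and Elena overlap.
Overlapping pairs: Aoife & Elena, Aoife & Omar, Elena & Omar — 3 in total.

3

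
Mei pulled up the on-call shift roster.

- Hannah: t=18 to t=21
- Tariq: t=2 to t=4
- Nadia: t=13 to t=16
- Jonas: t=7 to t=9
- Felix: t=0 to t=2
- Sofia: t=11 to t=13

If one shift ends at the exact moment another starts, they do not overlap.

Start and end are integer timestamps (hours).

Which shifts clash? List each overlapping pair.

Sorted by start: Felix, Tariq, Jonas, Sofia, Nadia, Hannah.
Tariq starts exactly when Felix ends (back-to-back, no overlap) — done with Felix.
Jonas starts after Tariq ends — done with Tariq.
Sofia starts after Jonas ends — done with Jonas.
Nadia starts exactly when Sofia ends (back-to-back, no overlap) — done with Sofia.
Hannah starts after Nadia ends.

no conflicts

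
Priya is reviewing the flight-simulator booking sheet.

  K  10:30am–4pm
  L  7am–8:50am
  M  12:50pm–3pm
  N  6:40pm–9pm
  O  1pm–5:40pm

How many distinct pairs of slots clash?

Two intervals overlap when each starts before the other ends.
Sorted by start: L, K, M, O, N.
K starts after L ends; L is clear from here.
M starts before K ends → K and M overlap.
O starts before K ends → K and O overlap.
N starts after K ends.
O starts before M ends → M and O overlap.
N starts after M ends.
N starts after O ends.
Overlapping pairs: K & M, K & O, M & O — 3 in total.

3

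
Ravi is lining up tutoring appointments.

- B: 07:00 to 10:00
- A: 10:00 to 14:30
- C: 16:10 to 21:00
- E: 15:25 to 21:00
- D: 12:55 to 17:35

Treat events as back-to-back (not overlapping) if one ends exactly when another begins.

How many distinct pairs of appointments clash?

Sorted by start: B, A, D, E, C.
A starts exactly when B ends (back-to-back, no overlap), so B has no further overlaps.
D starts before A ends → A and D overlap.
E starts after A ends, so A has no further overlaps.
E starts before D ends → D and E overlap.
C starts before D ends → D and C overlap.
C starts before E ends → E and C overlap.
Overlapping pairs: A & D, C & D, C & E, D & E — 4 in total.

4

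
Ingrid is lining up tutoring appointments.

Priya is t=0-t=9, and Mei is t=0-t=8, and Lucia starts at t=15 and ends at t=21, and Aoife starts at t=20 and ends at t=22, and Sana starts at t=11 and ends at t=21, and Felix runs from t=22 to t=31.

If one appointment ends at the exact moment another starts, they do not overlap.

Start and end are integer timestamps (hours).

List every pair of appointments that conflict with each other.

Aoife & Lucia, Aoife & Sana, Lucia & Sana, Mei & Priya

Sorted by start: Priya, Mei, Sana, Lucia, Aoife, Felix.
Mei starts before Priya ends → Priya and Mei overlap.
Sana starts after Priya ends; Priya is clear from here.
Sana starts after Mei ends; Mei is clear from here.
Lucia starts before Sana ends → Sana and Lucia overlap.
Aoife starts before Sana ends → Sana and Aoife overlap.
Felix starts after Sana ends.
Aoife starts before Lucia ends → Lucia and Aoife overlap.
Felix starts after Lucia ends.
Felix starts exactly when Aoife ends (back-to-back, no overlap).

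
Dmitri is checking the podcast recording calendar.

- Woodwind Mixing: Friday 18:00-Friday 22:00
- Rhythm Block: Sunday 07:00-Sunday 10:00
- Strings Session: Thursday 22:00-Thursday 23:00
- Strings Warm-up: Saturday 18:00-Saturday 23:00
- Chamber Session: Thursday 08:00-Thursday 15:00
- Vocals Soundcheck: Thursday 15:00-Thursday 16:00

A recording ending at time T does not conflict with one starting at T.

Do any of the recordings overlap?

Sorted by start: Chamber Session, Vocals Soundcheck, Strings Session, Woodwind Mixing, Strings Warm-up, Rhythm Block.
Vocals Soundcheck starts exactly when Chamber Session ends (back-to-back, no overlap) — done with Chamber Session.
Strings Session starts after Vocals Soundcheck ends — done with Vocals Soundcheck.
Woodwind Mixing starts after Strings Session ends — done with Strings Session.
Strings Warm-up starts after Woodwind Mixing ends — done with Woodwind Mixing.
Rhythm Block starts after Strings Warm-up ends.
Every pair is clear; the schedule has no overlaps.

No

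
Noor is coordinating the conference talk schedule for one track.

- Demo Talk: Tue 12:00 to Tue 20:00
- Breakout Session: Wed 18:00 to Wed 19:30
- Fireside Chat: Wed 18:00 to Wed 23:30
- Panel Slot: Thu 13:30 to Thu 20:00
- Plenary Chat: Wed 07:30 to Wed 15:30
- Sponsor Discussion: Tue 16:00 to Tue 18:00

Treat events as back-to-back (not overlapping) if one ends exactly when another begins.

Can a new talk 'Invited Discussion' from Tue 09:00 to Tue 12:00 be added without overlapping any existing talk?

Yes — the slot is free

Demo Talk: starts Tue 12:00 at or after Invited Discussion ends Tue 12:00 → clear.
Sponsor Discussion: starts Tue 16:00 at or after Invited Discussion ends Tue 12:00 → clear.
Plenary Chat: starts Wed 07:30 at or after Invited Discussion ends Tue 12:00 → clear.
Breakout Session: starts Wed 18:00 at or after Invited Discussion ends Tue 12:00 → clear.
Fireside Chat: starts Wed 18:00 at or after Invited Discussion ends Tue 12:00 → clear.
Panel Slot: starts Thu 13:30 at or after Invited Discussion ends Tue 12:00 → clear.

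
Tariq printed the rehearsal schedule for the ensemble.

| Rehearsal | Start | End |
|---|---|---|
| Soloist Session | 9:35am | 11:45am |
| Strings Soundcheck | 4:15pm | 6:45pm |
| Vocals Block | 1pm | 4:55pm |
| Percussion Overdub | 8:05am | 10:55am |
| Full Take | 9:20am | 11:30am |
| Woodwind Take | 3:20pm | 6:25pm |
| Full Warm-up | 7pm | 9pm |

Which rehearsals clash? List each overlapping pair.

Full Take & Percussion Overdub, Full Take & Soloist Session, Percussion Overdub & Soloist Session, Strings Soundcheck & Vocals Block, Strings Soundcheck & Woodwind Take, Vocals Block & Woodwind Take

Sorted by start: Percussion Overdub, Full Take, Soloist Session, Vocals Block, Woodwind Take, Strings Soundcheck, Full Warm-up.
Full Take starts before Percussion Overdub ends → Percussion Overdub and Full Take overlap.
Soloist Session starts before Percussion Overdub ends → Percussion Overdub and Soloist Session overlap.
Vocals Block starts after Percussion Overdub ends, so nothing later overlaps Percussion Overdub either.
Soloist Session starts before Full Take ends → Full Take and Soloist Session overlap.
Vocals Block starts after Full Take ends, so nothing later overlaps Full Take either.
Vocals Block starts after Soloist Session ends, so nothing later overlaps Soloist Session either.
Woodwind Take starts before Vocals Block ends → Vocals Block and Woodwind Take overlap.
Strings Soundcheck starts before Vocals Block ends → Vocals Block and Strings Soundcheck overlap.
Full Warm-up starts after Vocals Block ends.
Strings Soundcheck starts before Woodwind Take ends → Woodwind Take and Strings Soundcheck overlap.
Full Warm-up starts after Woodwind Take ends.
Full Warm-up starts after Strings Soundcheck ends.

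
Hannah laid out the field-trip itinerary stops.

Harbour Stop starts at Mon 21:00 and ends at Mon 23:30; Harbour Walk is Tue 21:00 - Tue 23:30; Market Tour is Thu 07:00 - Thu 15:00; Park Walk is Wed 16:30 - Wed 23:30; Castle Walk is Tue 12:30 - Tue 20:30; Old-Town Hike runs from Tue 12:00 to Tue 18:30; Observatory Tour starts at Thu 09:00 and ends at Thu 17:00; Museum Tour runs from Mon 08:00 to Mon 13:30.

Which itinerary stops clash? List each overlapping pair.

Two intervals overlap when each starts before the other ends.
Sorted by start: Museum Tour, Harbour Stop, Old-Town Hike, Castle Walk, Harbour Walk, Park Walk, Market Tour, Observatory Tour.
Harbour Stop starts after Museum Tour ends — done with Museum Tour.
Old-Town Hike starts after Harbour Stop ends — done with Harbour Stop.
Castle Walk starts before Old-Town Hike ends → Old-Town Hike and Castle Walk overlap.
Harbour Walk starts after Old-Town Hike ends — done with Old-Town Hike.
Harbour Walk starts after Castle Walk ends — done with Castle Walk.
Park Walk starts after Harbour Walk ends — done with Harbour Walk.
Market Tour starts after Park Walk ends — done with Park Walk.
Observatory Tour starts before Market Tour ends → Market Tour and Observatory Tour overlap.

Castle Walk & Old-Town Hike, Market Tour & Observatory Tour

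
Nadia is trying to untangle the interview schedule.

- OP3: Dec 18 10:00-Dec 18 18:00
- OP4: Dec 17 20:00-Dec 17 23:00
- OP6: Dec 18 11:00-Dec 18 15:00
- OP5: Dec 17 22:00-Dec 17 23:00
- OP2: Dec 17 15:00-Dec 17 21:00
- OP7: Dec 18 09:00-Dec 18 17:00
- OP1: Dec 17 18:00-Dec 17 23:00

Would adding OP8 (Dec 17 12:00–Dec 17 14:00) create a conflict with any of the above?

OP2: starts Dec 17 15:00 at or after OP8 ends Dec 17 14:00 → clear.
OP1: starts Dec 17 18:00 at or after OP8 ends Dec 17 14:00 → clear.
OP4: starts Dec 17 20:00 at or after OP8 ends Dec 17 14:00 → clear.
OP5: starts Dec 17 22:00 at or after OP8 ends Dec 17 14:00 → clear.
OP7: starts Dec 18 09:00 at or after OP8 ends Dec 17 14:00 → clear.
OP3: starts Dec 18 10:00 at or after OP8 ends Dec 17 14:00 → clear.
OP6: starts Dec 18 11:00 at or after OP8 ends Dec 17 14:00 → clear.

No — it doesn't clash with anything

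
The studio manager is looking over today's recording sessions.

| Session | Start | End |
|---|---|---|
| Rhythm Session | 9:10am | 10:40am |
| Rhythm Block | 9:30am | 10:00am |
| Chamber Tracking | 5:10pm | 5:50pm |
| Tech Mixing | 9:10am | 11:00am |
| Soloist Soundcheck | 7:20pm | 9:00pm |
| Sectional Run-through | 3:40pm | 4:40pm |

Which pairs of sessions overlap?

Rhythm Block & Rhythm Session, Rhythm Block & Tech Mixing, Rhythm Session & Tech Mixing

Sorted by start: Rhythm Session, Tech Mixing, Rhythm Block, Sectional Run-through, Chamber Tracking, Soloist Soundcheck.
Tech Mixing starts before Rhythm Session ends → Rhythm Session and Tech Mixing overlap.
Rhythm Block starts before Rhythm Session ends → Rhythm Session and Rhythm Block overlap.
Sectional Run-through starts after Rhythm Session ends, so Rhythm Session has no further overlaps.
Rhythm Block starts before Tech Mixing ends → Tech Mixing and Rhythm Block overlap.
Sectional Run-through starts after Tech Mixing ends, so Tech Mixing has no further overlaps.
Sectional Run-through starts after Rhythm Block ends, so Rhythm Block has no further overlaps.
Chamber Tracking starts after Sectional Run-through ends, so Sectional Run-through has no further overlaps.
Soloist Soundcheck starts after Chamber Tracking ends.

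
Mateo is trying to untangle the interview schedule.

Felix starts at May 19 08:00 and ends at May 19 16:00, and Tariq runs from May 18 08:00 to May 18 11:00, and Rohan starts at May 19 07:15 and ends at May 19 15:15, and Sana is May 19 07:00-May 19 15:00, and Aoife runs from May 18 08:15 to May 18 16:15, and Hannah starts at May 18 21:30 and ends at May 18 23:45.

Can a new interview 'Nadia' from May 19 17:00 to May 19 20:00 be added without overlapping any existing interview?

Tariq: ends May 18 11:00 at or before Nadia starts May 19 17:00 → clear.
Aoife: ends May 18 16:15 at or before Nadia starts May 19 17:00 → clear.
Hannah: ends May 18 23:45 at or before Nadia starts May 19 17:00 → clear.
Sana: ends May 19 15:00 at or before Nadia starts May 19 17:00 → clear.
Rohan: ends May 19 15:15 at or before Nadia starts May 19 17:00 → clear.
Felix: ends May 19 16:00 at or before Nadia starts May 19 17:00 → clear.

Yes — the slot is free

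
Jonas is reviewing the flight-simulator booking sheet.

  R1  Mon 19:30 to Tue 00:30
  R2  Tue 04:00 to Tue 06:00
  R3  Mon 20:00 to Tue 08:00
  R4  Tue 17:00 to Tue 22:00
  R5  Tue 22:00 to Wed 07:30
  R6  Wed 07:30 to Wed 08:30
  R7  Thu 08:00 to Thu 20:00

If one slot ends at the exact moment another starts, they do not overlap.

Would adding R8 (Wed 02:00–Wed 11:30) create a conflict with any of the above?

Yes — it overlaps R5, R6

R1: ends Tue 00:30 at or before R8 starts Wed 02:00 → clear.
R3: ends Tue 08:00 at or before R8 starts Wed 02:00 → clear.
R2: ends Tue 06:00 at or before R8 starts Wed 02:00 → clear.
R4: ends Tue 22:00 at or before R8 starts Wed 02:00 → clear.
R5: starts Tue 22:00 before R8 ends Wed 11:30, and ends Wed 07:30 after R8 starts Wed 02:00 → overlap.
R6: starts Wed 07:30 before R8 ends Wed 11:30, and ends Wed 08:30 after R8 starts Wed 02:00 → overlap.
R7: starts Thu 08:00 at or after R8 ends Wed 11:30 → clear.
R8 overlaps R5, R6.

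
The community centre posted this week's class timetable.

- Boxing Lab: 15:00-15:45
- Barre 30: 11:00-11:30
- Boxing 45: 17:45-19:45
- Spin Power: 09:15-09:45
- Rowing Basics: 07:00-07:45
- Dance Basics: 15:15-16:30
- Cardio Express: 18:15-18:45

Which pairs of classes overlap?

Sorted by start: Rowing Basics, Spin Power, Barre 30, Boxing Lab, Dance Basics, Boxing 45, Cardio Express.
Spin Power starts after Rowing Basics ends; Rowing Basics is clear from here.
Barre 30 starts after Spin Power ends; Spin Power is clear from here.
Boxing Lab starts after Barre 30 ends; Barre 30 is clear from here.
Dance Basics starts before Boxing Lab ends → Boxing Lab and Dance Basics overlap.
Boxing 45 starts after Boxing Lab ends; Boxing Lab is clear from here.
Boxing 45 starts after Dance Basics ends; Dance Basics is clear from here.
Cardio Express starts before Boxing 45 ends → Boxing 45 and Cardio Express overlap.

Boxing 45 & Cardio Express, Boxing Lab & Dance Basics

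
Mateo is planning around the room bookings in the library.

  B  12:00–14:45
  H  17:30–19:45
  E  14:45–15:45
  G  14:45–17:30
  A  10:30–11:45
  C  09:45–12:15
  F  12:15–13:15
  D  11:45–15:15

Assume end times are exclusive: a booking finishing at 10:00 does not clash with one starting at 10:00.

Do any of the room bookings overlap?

Check each pair: they overlap iff neither finishes before the other starts.
Sorted by start: C, A, D, B, F, E, G, H.
A starts before C ends → C and A overlap.
That's a conflict, so the schedule is not conflict-free.

Yes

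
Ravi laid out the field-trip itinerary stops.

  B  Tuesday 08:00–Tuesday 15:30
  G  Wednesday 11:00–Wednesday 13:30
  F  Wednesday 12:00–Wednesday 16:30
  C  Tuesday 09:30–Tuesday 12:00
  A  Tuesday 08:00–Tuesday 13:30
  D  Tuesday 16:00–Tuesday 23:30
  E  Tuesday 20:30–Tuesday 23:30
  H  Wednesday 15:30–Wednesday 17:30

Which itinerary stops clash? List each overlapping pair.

A & B, A & C, B & C, D & E, F & G, F & H

Two intervals overlap when each starts before the other ends.
Sorted by start: A, B, C, D, E, G, F, H.
B starts before A ends → A and B overlap.
C starts before A ends → A and C overlap.
D starts after A ends, so nothing later overlaps A either.
C starts before B ends → B and C overlap.
D starts after B ends, so nothing later overlaps B either.
D starts after C ends, so nothing later overlaps C either.
E starts before D ends → D and E overlap.
G starts after D ends, so nothing later overlaps D either.
G starts after E ends, so nothing later overlaps E either.
F starts before G ends → G and F overlap.
H starts after G ends.
H starts before F ends → F and H overlap.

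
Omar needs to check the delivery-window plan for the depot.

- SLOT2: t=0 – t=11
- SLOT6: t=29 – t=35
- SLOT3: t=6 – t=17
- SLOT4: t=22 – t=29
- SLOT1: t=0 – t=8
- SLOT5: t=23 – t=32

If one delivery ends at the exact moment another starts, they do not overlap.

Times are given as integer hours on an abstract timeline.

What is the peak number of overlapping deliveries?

3

Walk through starts and ends in time order (an end at T is processed before a start at T):
t=0 start SLOT1 → 1
t=0 start SLOT2 → 2
t=6 start SLOT3 → 3
t=8 end SLOT1 → 2
t=11 end SLOT2 → 1
t=17 end SLOT3 → 0
t=22 start SLOT4 → 1
t=23 start SLOT5 → 2
t=29 end SLOT4 → 1
t=29 start SLOT6 → 2
t=32 end SLOT5 → 1
t=35 end SLOT6 → 0
Peak is 3, at t=6 (SLOT1, SLOT2, SLOT3).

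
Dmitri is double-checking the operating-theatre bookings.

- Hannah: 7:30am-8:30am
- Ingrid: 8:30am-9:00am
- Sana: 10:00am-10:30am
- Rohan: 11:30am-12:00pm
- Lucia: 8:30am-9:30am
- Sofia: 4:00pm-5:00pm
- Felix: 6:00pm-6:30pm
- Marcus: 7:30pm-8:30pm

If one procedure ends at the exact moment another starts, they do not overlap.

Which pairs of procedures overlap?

Ingrid & Lucia

Sorted by start: Hannah, Ingrid, Lucia, Sana, Rohan, Sofia, Felix, Marcus.
Ingrid starts exactly when Hannah ends (back-to-back, no overlap), so nothing later overlaps Hannah either.
Lucia starts before Ingrid ends → Ingrid and Lucia overlap.
Sana starts after Ingrid ends, so nothing later overlaps Ingrid either.
Sana starts after Lucia ends, so nothing later overlaps Lucia either.
Rohan starts after Sana ends, so nothing later overlaps Sana either.
Sofia starts after Rohan ends, so nothing later overlaps Rohan either.
Felix starts after Sofia ends, so nothing later overlaps Sofia either.
Marcus starts after Felix ends.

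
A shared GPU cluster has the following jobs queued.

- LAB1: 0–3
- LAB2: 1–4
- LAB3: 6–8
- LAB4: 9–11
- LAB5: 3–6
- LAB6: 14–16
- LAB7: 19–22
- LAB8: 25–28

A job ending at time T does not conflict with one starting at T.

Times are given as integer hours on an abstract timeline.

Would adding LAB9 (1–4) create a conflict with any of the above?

Yes — it overlaps LAB1, LAB2, LAB5

LAB1: starts 0 before LAB9 ends 4, and ends 3 after LAB9 starts 1 → overlap.
LAB2: starts 1 before LAB9 ends 4, and ends 4 after LAB9 starts 1 → overlap.
LAB5: starts 3 before LAB9 ends 4, and ends 6 after LAB9 starts 1 → overlap.
LAB3: starts 6 at or after LAB9 ends 4 → clear.
LAB4: starts 9 at or after LAB9 ends 4 → clear.
LAB6: starts 14 at or after LAB9 ends 4 → clear.
LAB7: starts 19 at or after LAB9 ends 4 → clear.
LAB8: starts 25 at or after LAB9 ends 4 → clear.
LAB9 overlaps LAB1, LAB2, LAB5.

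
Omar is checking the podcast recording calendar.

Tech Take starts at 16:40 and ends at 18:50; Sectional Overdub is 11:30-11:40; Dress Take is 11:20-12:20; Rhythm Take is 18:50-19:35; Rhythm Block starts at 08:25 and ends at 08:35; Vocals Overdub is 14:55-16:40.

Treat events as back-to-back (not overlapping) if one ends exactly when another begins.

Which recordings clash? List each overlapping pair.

Dress Take & Sectional Overdub

Two intervals overlap when each starts before the other ends.
Sorted by start: Rhythm Block, Dress Take, Sectional Overdub, Vocals Overdub, Tech Take, Rhythm Take.
Dress Take starts after Rhythm Block ends; Rhythm Block is clear from here.
Sectional Overdub starts before Dress Take ends → Dress Take and Sectional Overdub overlap.
Vocals Overdub starts after Dress Take ends; Dress Take is clear from here.
Vocals Overdub starts after Sectional Overdub ends; Sectional Overdub is clear from here.
Tech Take starts exactly when Vocals Overdub ends (back-to-back, no overlap); Vocals Overdub is clear from here.
Rhythm Take starts exactly when Tech Take ends (back-to-back, no overlap).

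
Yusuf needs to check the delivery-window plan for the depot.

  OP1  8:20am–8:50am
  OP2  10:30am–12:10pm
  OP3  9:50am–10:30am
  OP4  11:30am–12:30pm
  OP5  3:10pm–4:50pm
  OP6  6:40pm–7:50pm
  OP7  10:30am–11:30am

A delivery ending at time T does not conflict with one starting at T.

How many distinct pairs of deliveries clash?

2

Sorted by start: OP1, OP3, OP2, OP7, OP4, OP5, OP6.
OP3 starts after OP1 ends, so OP1 has no further overlaps.
OP2 starts exactly when OP3 ends (back-to-back, no overlap), so OP3 has no further overlaps.
OP7 starts before OP2 ends → OP2 and OP7 overlap.
OP4 starts before OP2 ends → OP2 and OP4 overlap.
OP5 starts after OP2 ends, so OP2 has no further overlaps.
OP4 starts exactly when OP7 ends (back-to-back, no overlap), so OP7 has no further overlaps.
OP5 starts after OP4 ends, so OP4 has no further overlaps.
OP6 starts after OP5 ends.
Overlapping pairs: OP2 & OP4, OP2 & OP7 — 2 in total.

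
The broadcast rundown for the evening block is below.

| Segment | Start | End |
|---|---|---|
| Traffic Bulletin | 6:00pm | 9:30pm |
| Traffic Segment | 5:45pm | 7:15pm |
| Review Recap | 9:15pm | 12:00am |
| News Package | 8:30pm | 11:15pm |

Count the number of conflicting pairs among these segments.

4

Sorted by start: Traffic Segment, Traffic Bulletin, News Package, Review Recap.
Traffic Bulletin starts before Traffic Segment ends → Traffic Segment and Traffic Bulletin overlap.
News Package starts after Traffic Segment ends, so nothing later overlaps Traffic Segment either.
News Package starts before Traffic Bulletin ends → Traffic Bulletin and News Package overlap.
Review Recap starts before Traffic Bulletin ends → Traffic Bulletin and Review Recap overlap.
Review Recap starts before News Package ends → News Package and Review Recap overlap.
Overlapping pairs: News Package & Review Recap, News Package & Traffic Bulletin, Review Recap & Traffic Bulletin, Traffic Bulletin & Traffic Segment — 4 in total.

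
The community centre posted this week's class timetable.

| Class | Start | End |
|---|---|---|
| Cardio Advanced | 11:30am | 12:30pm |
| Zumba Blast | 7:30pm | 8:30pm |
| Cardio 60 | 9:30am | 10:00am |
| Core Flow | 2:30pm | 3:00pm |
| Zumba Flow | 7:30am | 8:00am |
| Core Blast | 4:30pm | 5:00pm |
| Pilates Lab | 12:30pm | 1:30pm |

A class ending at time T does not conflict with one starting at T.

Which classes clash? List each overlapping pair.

Sorted by start: Zumba Flow, Cardio 60, Cardio Advanced, Pilates Lab, Core Flow, Core Blast, Zumba Blast.
Cardio 60 starts after Zumba Flow ends, so Zumba Flow has no further overlaps.
Cardio Advanced starts after Cardio 60 ends, so Cardio 60 has no further overlaps.
Pilates Lab starts exactly when Cardio Advanced ends (back-to-back, no overlap), so Cardio Advanced has no further overlaps.
Core Flow starts after Pilates Lab ends, so Pilates Lab has no further overlaps.
Core Blast starts after Core Flow ends, so Core Flow has no further overlaps.
Zumba Blast starts after Core Blast ends.

no conflicts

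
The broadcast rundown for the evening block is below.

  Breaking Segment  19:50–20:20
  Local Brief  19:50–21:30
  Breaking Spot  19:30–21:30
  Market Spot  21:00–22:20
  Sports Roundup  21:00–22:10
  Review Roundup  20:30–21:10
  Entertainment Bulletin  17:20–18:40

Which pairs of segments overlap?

Sorted by start: Entertainment Bulletin, Breaking Spot, Local Brief, Breaking Segment, Review Roundup, Sports Roundup, Market Spot.
Breaking Spot starts after Entertainment Bulletin ends, so nothing later overlaps Entertainment Bulletin either.
Local Brief starts before Breaking Spot ends → Breaking Spot and Local Brief overlap.
Breaking Segment starts before Breaking Spot ends → Breaking Spot and Breaking Segment overlap.
Review Roundup starts before Breaking Spot ends → Breaking Spot and Review Roundup overlap.
Sports Roundup starts before Breaking Spot ends → Breaking Spot and Sports Roundup overlap.
Market Spot starts before Breaking Spot ends → Breaking Spot and Market Spot overlap.
Breaking Segment starts before Local Brief ends → Local Brief and Breaking Segment overlap.
Review Roundup starts before Local Brief ends → Local Brief and Review Roundup overlap.
Sports Roundup starts before Local Brief ends → Local Brief and Sports Roundup overlap.
Market Spot starts before Local Brief ends → Local Brief and Market Spot overlap.
Review Roundup starts after Breaking Segment ends, so nothing later overlaps Breaking Segment either.
Sports Roundup starts before Review Roundup ends → Review Roundup and Sports Roundup overlap.
Market Spot starts before Review Roundup ends → Review Roundup and Market Spot overlap.
Market Spot starts before Sports Roundup ends → Sports Roundup and Market Spot overlap.

Breaking Segment & Breaking Spot, Breaking Segment & Local Brief, Breaking Spot & Local Brief, Breaking Spot & Market Spot, Breaking Spot & Review Roundup, Breaking Spot & Sports Roundup, Local Brief & Market Spot, Local Brief & Review Roundup, Local Brief & Sports Roundup, Market Spot & Review Roundup, Market Spot & Sports Roundup, Review Roundup & Sports Roundup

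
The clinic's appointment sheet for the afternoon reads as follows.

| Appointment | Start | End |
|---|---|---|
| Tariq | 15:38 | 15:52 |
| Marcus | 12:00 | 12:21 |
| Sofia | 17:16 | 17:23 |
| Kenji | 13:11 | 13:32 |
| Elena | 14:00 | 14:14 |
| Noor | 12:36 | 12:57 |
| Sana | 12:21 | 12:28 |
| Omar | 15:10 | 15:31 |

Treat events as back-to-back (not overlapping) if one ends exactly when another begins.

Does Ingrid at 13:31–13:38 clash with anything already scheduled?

Yes — it overlaps Kenji

Marcus: ends 12:21 at or before Ingrid starts 13:31 → clear.
Sana: ends 12:28 at or before Ingrid starts 13:31 → clear.
Noor: ends 12:57 at or before Ingrid starts 13:31 → clear.
Kenji: starts 13:11 before Ingrid ends 13:38, and ends 13:32 after Ingrid starts 13:31 → overlap.
Elena: starts 14:00 at or after Ingrid ends 13:38 → clear.
Omar: starts 15:10 at or after Ingrid ends 13:38 → clear.
Tariq: starts 15:38 at or after Ingrid ends 13:38 → clear.
Sofia: starts 17:16 at or after Ingrid ends 13:38 → clear.
Ingrid overlaps Kenji.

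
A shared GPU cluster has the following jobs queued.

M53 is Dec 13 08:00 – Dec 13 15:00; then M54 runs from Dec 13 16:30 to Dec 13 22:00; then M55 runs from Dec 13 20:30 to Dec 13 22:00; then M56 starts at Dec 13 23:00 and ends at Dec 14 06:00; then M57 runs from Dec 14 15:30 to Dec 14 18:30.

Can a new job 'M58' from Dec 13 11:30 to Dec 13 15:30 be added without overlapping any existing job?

M53: starts Dec 13 08:00 before M58 ends Dec 13 15:30, and ends Dec 13 15:00 after M58 starts Dec 13 11:30 → overlap.
M54: starts Dec 13 16:30 at or after M58 ends Dec 13 15:30 → clear.
M55: starts Dec 13 20:30 at or after M58 ends Dec 13 15:30 → clear.
M56: starts Dec 13 23:00 at or after M58 ends Dec 13 15:30 → clear.
M57: starts Dec 14 15:30 at or after M58 ends Dec 13 15:30 → clear.
M58 overlaps M53.

No — it overlaps M53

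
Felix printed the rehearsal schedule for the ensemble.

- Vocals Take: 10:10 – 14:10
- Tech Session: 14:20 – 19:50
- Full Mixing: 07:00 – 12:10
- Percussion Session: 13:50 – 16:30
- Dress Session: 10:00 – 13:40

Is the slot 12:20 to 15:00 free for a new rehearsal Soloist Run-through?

Full Mixing: ends 12:10 at or before Soloist Run-through starts 12:20 → clear.
Dress Session: starts 10:00 before Soloist Run-through ends 15:00, and ends 13:40 after Soloist Run-through starts 12:20 → overlap.
Vocals Take: starts 10:10 before Soloist Run-through ends 15:00, and ends 14:10 after Soloist Run-through starts 12:20 → overlap.
Percussion Session: starts 13:50 before Soloist Run-through ends 15:00, and ends 16:30 after Soloist Run-through starts 12:20 → overlap.
Tech Session: starts 14:20 before Soloist Run-through ends 15:00, and ends 19:50 after Soloist Run-through starts 12:20 → overlap.
Soloist Run-through overlaps Tech Session, Vocals Take, Dress Session, Percussion Session.

No — it overlaps Dress Session, Percussion Session, Tech Session, Vocals Take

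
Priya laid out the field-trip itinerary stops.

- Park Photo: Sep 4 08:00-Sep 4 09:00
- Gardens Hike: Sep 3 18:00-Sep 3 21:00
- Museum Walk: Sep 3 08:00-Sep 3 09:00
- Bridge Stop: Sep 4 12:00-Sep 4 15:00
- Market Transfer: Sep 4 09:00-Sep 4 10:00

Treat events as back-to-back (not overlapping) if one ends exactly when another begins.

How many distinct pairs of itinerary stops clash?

0

Sorted by start: Museum Walk, Gardens Hike, Park Photo, Market Transfer, Bridge Stop.
Gardens Hike starts after Museum Walk ends; Museum Walk is clear from here.
Park Photo starts after Gardens Hike ends; Gardens Hike is clear from here.
Market Transfer starts exactly when Park Photo ends (back-to-back, no overlap); Park Photo is clear from here.
Bridge Stop starts after Market Transfer ends.
No pair overlaps.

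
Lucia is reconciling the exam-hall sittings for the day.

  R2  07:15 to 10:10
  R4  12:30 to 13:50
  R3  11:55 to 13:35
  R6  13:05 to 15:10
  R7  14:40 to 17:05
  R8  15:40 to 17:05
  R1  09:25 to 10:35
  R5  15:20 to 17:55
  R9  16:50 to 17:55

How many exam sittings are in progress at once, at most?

4

Sweep the timeline, counting +1 at each start and −1 at each end (ends before starts at a tie):
07:15 start R2 → 1
09:25 start R1 → 2
10:10 end R2 → 1
10:35 end R1 → 0
11:55 start R3 → 1
12:30 start R4 → 2
13:05 start R6 → 3
13:35 end R3 → 2
13:50 end R4 → 1
14:40 start R7 → 2
15:10 end R6 → 1
15:20 start R5 → 2
15:40 start R8 → 3
16:50 start R9 → 4
17:05 end R7 → 3
17:05 end R8 → 2
17:55 end R5 → 1
17:55 end R9 → 0
Peak is 4, at 16:50 (R5, R7, R8, R9).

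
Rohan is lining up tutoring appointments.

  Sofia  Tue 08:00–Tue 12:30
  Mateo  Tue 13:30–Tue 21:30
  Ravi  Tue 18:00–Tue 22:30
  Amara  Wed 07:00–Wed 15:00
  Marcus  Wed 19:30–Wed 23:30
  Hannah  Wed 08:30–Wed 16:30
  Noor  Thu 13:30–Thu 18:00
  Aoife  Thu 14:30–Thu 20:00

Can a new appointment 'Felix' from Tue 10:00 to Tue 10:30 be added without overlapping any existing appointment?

Sofia: starts Tue 08:00 before Felix ends Tue 10:30, and ends Tue 12:30 after Felix starts Tue 10:00 → overlap.
Mateo: starts Tue 13:30 at or after Felix ends Tue 10:30 → clear.
Ravi: starts Tue 18:00 at or after Felix ends Tue 10:30 → clear.
Amara: starts Wed 07:00 at or after Felix ends Tue 10:30 → clear.
Hannah: starts Wed 08:30 at or after Felix ends Tue 10:30 → clear.
Marcus: starts Wed 19:30 at or after Felix ends Tue 10:30 → clear.
Noor: starts Thu 13:30 at or after Felix ends Tue 10:30 → clear.
Aoife: starts Thu 14:30 at or after Felix ends Tue 10:30 → clear.
Felix overlaps Sofia.

No — it overlaps Sofia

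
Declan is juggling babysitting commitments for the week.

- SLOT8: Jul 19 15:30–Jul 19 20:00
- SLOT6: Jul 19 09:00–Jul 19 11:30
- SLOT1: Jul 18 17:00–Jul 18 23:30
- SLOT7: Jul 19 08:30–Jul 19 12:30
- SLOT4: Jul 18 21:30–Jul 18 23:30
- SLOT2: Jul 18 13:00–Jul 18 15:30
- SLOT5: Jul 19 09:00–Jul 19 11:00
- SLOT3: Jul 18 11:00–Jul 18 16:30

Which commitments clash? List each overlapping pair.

Sorted by start: SLOT3, SLOT2, SLOT1, SLOT4, SLOT7, SLOT5, SLOT6, SLOT8.
SLOT2 starts before SLOT3 ends → SLOT3 and SLOT2 overlap.
SLOT1 starts after SLOT3 ends, so nothing later overlaps SLOT3 either.
SLOT1 starts after SLOT2 ends, so nothing later overlaps SLOT2 either.
SLOT4 starts before SLOT1 ends → SLOT1 and SLOT4 overlap.
SLOT7 starts after SLOT1 ends, so nothing later overlaps SLOT1 either.
SLOT7 starts after SLOT4 ends, so nothing later overlaps SLOT4 either.
SLOT5 starts before SLOT7 ends → SLOT7 and SLOT5 overlap.
SLOT6 starts before SLOT7 ends → SLOT7 and SLOT6 overlap.
SLOT8 starts after SLOT7 ends.
SLOT6 starts before SLOT5 ends → SLOT5 and SLOT6 overlap.
SLOT8 starts after SLOT5 ends.
SLOT8 starts after SLOT6 ends.

SLOT1 & SLOT4, SLOT2 & SLOT3, SLOT5 & SLOT6, SLOT5 & SLOT7, SLOT6 & SLOT7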